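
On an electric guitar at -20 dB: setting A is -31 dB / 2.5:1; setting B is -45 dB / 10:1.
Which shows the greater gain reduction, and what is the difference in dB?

B, by 15.9 dB

A: GR = 11 − 11/2.5 = 6.6 dB.
B: GR = 25 − 25/10 = 22.5 dB.
Difference: 15.9 dB in favour of B.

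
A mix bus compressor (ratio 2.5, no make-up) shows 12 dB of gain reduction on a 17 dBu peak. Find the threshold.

-3 dBu

Input is 20 dB above T (since output overshoot × R = input overshoot: (5 − T)·2.5 = 17 − T gives T = -3 dBu).
Check: -3 + (17 − (-3))/2.5 = -3 + 8 = 5 dBu. ✓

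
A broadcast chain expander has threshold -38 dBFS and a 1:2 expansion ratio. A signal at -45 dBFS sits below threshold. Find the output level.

Below threshold, a 1:2 expander applies gain = (2−1)×(T − x) of attenuation.
(2−1) × 7 = 7 dB, so output = -45 − 7 = -52 dBFS.

-52 dBFS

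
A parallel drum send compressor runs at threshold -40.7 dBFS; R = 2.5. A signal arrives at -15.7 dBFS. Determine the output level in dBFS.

The input is 25 dB above the -40.7 dBFS threshold.
At 2.5:1 the overshoot is divided by 2.5, leaving 10 dB above threshold.
Output = -40.7 + 10 = -30.7 dBFS.

-30.7 dBFS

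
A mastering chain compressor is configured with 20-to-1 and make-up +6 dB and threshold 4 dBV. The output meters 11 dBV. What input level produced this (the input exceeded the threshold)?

24 dBV

Remove make-up: 11 − 6 = 5 dBV.
That's 1 dB above the 4 dBV threshold.
Before 20:1 compression the overshoot was 1 × 20 = 20 dB, so input = 4 + 20 = 24 dBV.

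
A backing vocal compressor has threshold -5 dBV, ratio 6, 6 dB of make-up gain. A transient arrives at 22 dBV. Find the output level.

5.5 dBV

Overshoot: 22 − (-5) = 27 dB.
6:1 compression reduces that to 27/6 = 4.5 dB over.
That puts the output at -0.5 dBV; make-up adds 6 dB, giving 5.5 dBV.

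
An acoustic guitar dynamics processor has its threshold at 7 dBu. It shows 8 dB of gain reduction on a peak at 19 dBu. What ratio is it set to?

Input overshoot = 19 − 7 = 12 dB.
Output overshoot = 12 − 8 = 4 dB.
Ratio = input overshoot / output overshoot = 12 / 4 = 3.

3:1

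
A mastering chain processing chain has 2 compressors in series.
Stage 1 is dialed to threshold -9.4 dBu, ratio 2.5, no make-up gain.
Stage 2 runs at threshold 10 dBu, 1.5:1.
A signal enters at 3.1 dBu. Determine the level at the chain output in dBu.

-4.4 dBu

Stage 1: 12.5 dB above -9.4 dBu, reduced 2.5:1 to 5 dB above → -4.4 dBu.
Stage 2: -4.4 dBu ≤ 10 dBu, so stage 2 doesn't engage; output -4.4 dBu.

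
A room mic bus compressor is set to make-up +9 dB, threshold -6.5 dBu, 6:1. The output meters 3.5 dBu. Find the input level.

Before make-up, the level was 3.5 − 9 = -5.5 dBu.
Post-compression overshoot = -5.5 − (-6.5) = 1 dB.
Before 6:1 compression the overshoot was 1 × 6 = 6 dB, so input = -6.5 + 6 = -0.5 dBu.

-0.5 dBu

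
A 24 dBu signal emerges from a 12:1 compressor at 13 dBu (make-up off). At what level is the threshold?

12 dBu

Let T be the threshold. Output overshoot = (input overshoot)/R, so 13 − T = (24 − T)/12.
12·(13 − T) = 24 − T → 11·T = 156 − 24 = 132.
T = 132/11 = 12 dBu.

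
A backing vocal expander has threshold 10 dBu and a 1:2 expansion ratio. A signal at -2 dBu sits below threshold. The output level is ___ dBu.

The input is 12 dB below the 10 dBu threshold.
A 1:2 expander multiplies undershoot by 2: 12 × 2 = 24 dB below threshold.
Output = 10 − 24 = -14 dBu.

-14 dBu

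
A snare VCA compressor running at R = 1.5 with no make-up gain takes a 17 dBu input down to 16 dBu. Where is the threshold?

Input is 3 dB above T (since output overshoot × R = input overshoot: (16 − T)·1.5 = 17 − T gives T = 14 dBu).
Check: 14 + (17 − 14)/1.5 = 14 + 2 = 16 dBu. ✓

14 dBu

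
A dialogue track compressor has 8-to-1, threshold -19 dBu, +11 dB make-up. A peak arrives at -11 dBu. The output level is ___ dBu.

-7 dBu

Overshoot: -11 − (-19) = 8 dB.
8:1 compression reduces that to 8/8 = 1 dB over.
Output = -19 + 1 = -18 dBu; make-up adds 11 dB, giving -7 dBu.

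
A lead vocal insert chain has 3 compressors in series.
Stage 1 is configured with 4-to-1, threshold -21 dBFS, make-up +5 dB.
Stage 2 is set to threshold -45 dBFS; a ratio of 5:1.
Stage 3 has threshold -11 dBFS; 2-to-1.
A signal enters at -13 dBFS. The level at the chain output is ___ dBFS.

Stage 1: overshoot 8 dB → 8/4 = 2 dB → -19 dBFS; +5 dB make-up → -14 dBFS.
Stage 2: overshoot 31 dB → 31/5 = 6.2 dB → -38.8 dBFS.
Stage 3: below threshold (-38.8 ≤ -11); passes unchanged; output -38.8 dBFS.

-38.8 dBFS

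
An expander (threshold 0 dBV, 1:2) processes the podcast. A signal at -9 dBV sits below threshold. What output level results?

Below threshold, a 1:2 expander applies gain = (2−1)×(T − x) of attenuation.
(2−1) × 9 = 9 dB, so output = -9 − 9 = -18 dBV.

-18 dBV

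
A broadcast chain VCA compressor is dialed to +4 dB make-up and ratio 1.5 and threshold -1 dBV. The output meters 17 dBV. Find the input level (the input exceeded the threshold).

Before make-up, the level was 17 − 4 = 13 dBV.
Post-compression overshoot = 13 − (-1) = 14 dB.
Input overshoot = R × output overshoot = 21 dB → input = -1 + 21 = 20 dBV.

20 dBV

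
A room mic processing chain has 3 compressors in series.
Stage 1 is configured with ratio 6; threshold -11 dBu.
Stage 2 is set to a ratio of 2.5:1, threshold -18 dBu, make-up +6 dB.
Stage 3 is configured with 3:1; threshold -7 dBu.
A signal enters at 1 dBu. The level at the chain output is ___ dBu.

Stage 1: overshoot 12 dB → 12/6 = 2 dB → -9 dBu.
Stage 2: overshoot 9 dB → 9/2.5 = 3.6 dB → -14.4 dBu; +6 dB make-up → -8.4 dBu.
Stage 3: -8.4 dBu is at or below the -7 dBu threshold — no compression; output -8.4 dBu.

-8.4 dBu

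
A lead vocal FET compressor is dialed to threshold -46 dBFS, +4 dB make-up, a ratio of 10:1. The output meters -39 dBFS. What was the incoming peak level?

Remove make-up: -39 − 4 = -43 dBFS.
The compressed level sits -43 − (-46) = 3 dB over threshold.
Input overshoot = R × output overshoot = 30 dB → input = -46 + 30 = -16 dBFS.

-16 dBFS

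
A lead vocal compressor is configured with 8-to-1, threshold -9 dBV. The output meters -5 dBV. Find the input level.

23 dBV

The compressed level sits -5 − (-9) = 4 dB over threshold.
Before 8:1 compression the overshoot was 4 × 8 = 32 dB, so input = -9 + 32 = 23 dBV.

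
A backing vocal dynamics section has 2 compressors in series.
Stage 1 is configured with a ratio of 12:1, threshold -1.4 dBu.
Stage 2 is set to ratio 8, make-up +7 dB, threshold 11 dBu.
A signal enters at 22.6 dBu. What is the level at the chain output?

Stage 1: overshoot 24 dB → 24/12 = 2 dB → 0.6 dBu.
Stage 2: 0.6 dBu is at or below the 11 dBu threshold — no compression; make-up brings it to 7.6 dBu.

7.6 dBu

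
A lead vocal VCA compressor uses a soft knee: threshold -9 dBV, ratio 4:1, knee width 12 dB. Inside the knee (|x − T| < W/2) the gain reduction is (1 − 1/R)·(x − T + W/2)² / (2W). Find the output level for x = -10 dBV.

-10.78125 dBV

x − T + W/2 = -10 − (-9) + 6 = 5.
GR = (1 − 1/4) × 5² / 24 = 0.75 × 25 / 24 = 0.78125 dB.
Output = -10 − 0.78125 = -10.78125 dBV.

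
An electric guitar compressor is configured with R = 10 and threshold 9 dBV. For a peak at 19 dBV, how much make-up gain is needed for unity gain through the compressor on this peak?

Overshoot 10 dB → 10/10 = 1 dB after compression, so the compressed level is 9 + 1 = 10 dBV.
Make-up = target − compressed = 19 − 10 = 9 dB.

9 dB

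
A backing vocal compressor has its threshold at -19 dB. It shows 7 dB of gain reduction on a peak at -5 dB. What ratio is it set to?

Input overshoot = -5 − (-19) = 14 dB.
Output overshoot = 14 − 7 = 7 dB.
Ratio = input overshoot / output overshoot = 14 / 7 = 2.

2:1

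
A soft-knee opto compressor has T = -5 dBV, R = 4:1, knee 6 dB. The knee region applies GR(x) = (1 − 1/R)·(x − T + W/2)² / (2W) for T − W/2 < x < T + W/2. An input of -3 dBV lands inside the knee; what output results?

x − T + W/2 = -3 − (-5) + 3 = 5.
GR = (1 − 1/4) × 5² / 12 = 0.75 × 25 / 12 = 1.5625 dB.
Output = -3 − 1.5625 = -4.5625 dBV.

-4.5625 dBV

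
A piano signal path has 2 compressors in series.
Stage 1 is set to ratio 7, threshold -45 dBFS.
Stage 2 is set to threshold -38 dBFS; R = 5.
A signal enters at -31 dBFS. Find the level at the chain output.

-43 dBFS

Stage 1: overshoot 14 dB → 14/7 = 2 dB → -43 dBFS.
Stage 2: below threshold (-43 ≤ -38); passes unchanged; output -43 dBFS.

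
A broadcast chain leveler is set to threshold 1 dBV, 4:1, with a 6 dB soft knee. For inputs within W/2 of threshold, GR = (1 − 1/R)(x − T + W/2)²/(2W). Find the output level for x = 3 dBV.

1.4375 dBV

x − T + W/2 = 3 − 1 + 3 = 5.
GR = (1 − 1/4) × 5² / 12 = 0.75 × 25 / 12 = 1.5625 dB.
Output = 3 − 1.5625 = 1.4375 dBV.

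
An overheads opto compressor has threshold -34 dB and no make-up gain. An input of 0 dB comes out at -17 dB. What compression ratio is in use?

2:1

Input overshoot = 0 − (-34) = 34 dB; output overshoot = -17 − (-34) = 17 dB.
Ratio = 34 / 17 = 2.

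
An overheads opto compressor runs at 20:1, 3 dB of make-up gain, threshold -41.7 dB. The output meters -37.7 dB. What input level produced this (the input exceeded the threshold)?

-21.7 dB

Remove make-up: -37.7 − 3 = -40.7 dB.
The compressed level sits -40.7 − (-41.7) = 1 dB over threshold.
Input overshoot = R × output overshoot = 20 dB → input = -41.7 + 20 = -21.7 dB.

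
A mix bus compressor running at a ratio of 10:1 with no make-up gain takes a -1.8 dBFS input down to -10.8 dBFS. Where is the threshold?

Gain reduction = -1.8 − (-10.8) = 9 dB; output overshoot = GR / (R − 1) = 9 / 9 = 1 dB.
Threshold = output − output overshoot = -10.8 − 1 = -11.8 dBFS.

-11.8 dBFS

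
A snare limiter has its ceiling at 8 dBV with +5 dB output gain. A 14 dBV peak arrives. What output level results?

13 dBV

The limiter clamps the peak to its 8 dBV ceiling.
Output gain then adds 5 dB: 8 + 5 = 13 dBV.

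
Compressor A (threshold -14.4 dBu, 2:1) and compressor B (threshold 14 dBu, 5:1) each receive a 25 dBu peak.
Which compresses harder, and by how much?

A: 39.4 dB over, compressed to 19.7 dB over, so 19.7 dB of GR.
B: 11 dB over, compressed to 2.2 dB over, so 8.8 dB of GR.
A reduces 10.9 dB more.

A, by 10.9 dB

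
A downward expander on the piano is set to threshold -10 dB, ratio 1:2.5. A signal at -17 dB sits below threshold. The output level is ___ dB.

-27.5 dB

The input is 7 dB below the -10 dB threshold.
A 1:2.5 expander multiplies undershoot by 2.5: 7 × 2.5 = 17.5 dB below threshold.
Output = -10 − 17.5 = -27.5 dB.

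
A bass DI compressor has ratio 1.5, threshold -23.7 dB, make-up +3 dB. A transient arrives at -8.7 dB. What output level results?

-10.7 dB

-8.7 dB sits 15 dB over threshold.
The 15 dB excess becomes 10 dB after 1.5:1 reduction.
So the level is -23.7 + 10 = -13.7 dB; make-up adds 3 dB, giving -10.7 dB.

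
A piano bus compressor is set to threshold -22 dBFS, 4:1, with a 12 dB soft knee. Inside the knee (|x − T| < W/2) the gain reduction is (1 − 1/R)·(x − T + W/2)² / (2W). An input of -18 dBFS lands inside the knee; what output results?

x − T + W/2 = -18 − (-22) + 6 = 10.
GR = (1 − 1/4) × 10² / 24 = 0.75 × 100 / 24 = 3.125 dB.
Output = -18 − 3.125 = -21.125 dBFS.

-21.125 dBFS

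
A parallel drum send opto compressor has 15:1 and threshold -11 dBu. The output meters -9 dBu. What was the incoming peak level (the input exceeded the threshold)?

19 dBu

Post-compression overshoot = -9 − (-11) = 2 dB.
Before 15:1 compression the overshoot was 2 × 15 = 30 dB, so input = -11 + 30 = 19 dBu.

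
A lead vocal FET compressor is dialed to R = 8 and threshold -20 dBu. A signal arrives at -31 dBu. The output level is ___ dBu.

-31 dBu

-31 dBu is 11 dB below the -20 dBu threshold, so no gain reduction is applied.
Output = input = -31 dBu.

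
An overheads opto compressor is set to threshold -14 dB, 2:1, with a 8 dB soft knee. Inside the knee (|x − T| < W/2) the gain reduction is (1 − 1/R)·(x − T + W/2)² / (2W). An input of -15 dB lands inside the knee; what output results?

x − T + W/2 = -15 − (-14) + 4 = 3.
GR = (1 − 1/2) × 3² / 16 = 0.5 × 9 / 16 = 0.28125 dB.
Output = -15 − 0.28125 = -15.28125 dB.

-15.28125 dB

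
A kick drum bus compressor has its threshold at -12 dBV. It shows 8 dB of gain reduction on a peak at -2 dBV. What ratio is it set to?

5:1

Input overshoot = -2 − (-12) = 10 dB.
Output overshoot = 10 − 8 = 2 dB.
Ratio = input overshoot / output overshoot = 10 / 2 = 5.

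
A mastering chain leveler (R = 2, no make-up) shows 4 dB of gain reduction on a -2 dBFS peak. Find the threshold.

Gain reduction = -2 − (-6) = 4 dB; output overshoot = GR / (R − 1) = 4 / 1 = 4 dB.
Threshold = output − output overshoot = -6 − 4 = -10 dBFS.

-10 dBFS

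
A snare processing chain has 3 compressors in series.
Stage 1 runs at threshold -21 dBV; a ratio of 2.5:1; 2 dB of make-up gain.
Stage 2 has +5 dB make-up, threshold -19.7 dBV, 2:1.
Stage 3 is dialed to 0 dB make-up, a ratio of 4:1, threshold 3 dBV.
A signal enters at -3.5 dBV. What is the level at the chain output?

-10.85 dBV

Stage 1: overshoot 17.5 dB → 17.5/2.5 = 7 dB → -14 dBV; +2 dB make-up → -12 dBV.
Stage 2: -12 dBV is 7.7 dB over -19.7 dBV; at 2:1 that becomes 3.85 dB over, giving -15.85 dBV; +5 dB make-up → -10.85 dBV.
Stage 3: -10.85 dBV is at or below the 3 dBV threshold — no compression; output -10.85 dBV.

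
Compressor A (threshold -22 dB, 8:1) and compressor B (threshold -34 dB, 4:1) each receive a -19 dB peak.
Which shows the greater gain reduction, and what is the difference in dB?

B, by 8.625 dB

A: overshoot 3 dB → output overshoot 0.375 dB → GR 2.625 dB.
B: overshoot 15 dB → output overshoot 3.75 dB → GR 11.25 dB.
B applies 8.625 dB more gain reduction.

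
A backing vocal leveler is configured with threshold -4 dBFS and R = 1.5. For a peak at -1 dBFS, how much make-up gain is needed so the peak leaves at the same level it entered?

Overshoot 3 dB → 3/1.5 = 2 dB after compression, so the compressed level is -4 + 2 = -2 dBFS.
Make-up = target − compressed = -1 − (-2) = 1 dB.

1 dB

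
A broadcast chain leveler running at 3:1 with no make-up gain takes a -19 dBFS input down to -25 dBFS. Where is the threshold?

-28 dBFS

Gain reduction = -19 − (-25) = 6 dB; output overshoot = GR / (R − 1) = 6 / 2 = 3 dB.
Threshold = output − output overshoot = -25 − 3 = -28 dBFS.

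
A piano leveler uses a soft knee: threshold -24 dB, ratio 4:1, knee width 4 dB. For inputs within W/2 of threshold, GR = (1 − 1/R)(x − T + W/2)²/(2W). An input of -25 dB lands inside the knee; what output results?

-25.09375 dB

x − T + W/2 = -25 − (-24) + 2 = 1.
GR = (1 − 1/4) × 1² / 8 = 0.75 × 1 / 8 = 0.09375 dB.
Output = -25 − 0.09375 = -25.09375 dB.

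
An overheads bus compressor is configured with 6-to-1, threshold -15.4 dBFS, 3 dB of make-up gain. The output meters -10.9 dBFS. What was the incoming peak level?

-6.4 dBFS

Before make-up, the level was -10.9 − 3 = -13.9 dBFS.
The compressed level sits -13.9 − (-15.4) = 1.5 dB over threshold.
Undo the ratio: input overshoot = 1.5 × 6 = 9 dB, giving input = -6.4 dBFS.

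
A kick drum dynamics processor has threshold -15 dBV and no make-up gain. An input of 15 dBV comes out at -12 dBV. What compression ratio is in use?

Input overshoot = 15 − (-15) = 30 dB; output overshoot = -12 − (-15) = 3 dB.
Ratio = 30 / 3 = 10.

10:1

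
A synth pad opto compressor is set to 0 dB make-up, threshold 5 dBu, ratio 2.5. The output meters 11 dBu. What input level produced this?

20 dBu

That's 6 dB above the 5 dBu threshold.
Undo the ratio: input overshoot = 6 × 2.5 = 15 dB, giving input = 20 dBu.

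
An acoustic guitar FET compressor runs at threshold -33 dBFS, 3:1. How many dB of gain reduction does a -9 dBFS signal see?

-9 dBFS exceeds the threshold by 24 dB.
A 3:1 ratio leaves 8 dB of that excess.
GR = overshoot in − overshoot out = 24 − 8 = 16 dB.

16 dB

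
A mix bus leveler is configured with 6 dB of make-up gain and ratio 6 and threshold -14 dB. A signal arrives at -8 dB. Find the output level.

-7 dB

The input is 6 dB above the -14 dB threshold.
At 6:1 the overshoot is divided by 6, leaving 1 dB above threshold.
So the level is -14 + 1 = -13 dB; make-up adds 6 dB, giving -7 dB.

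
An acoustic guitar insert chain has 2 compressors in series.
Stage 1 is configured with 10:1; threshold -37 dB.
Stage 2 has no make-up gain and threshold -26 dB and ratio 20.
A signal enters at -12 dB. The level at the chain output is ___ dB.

-34.5 dB

Stage 1: 25 dB above -37 dB, reduced 10:1 to 2.5 dB above → -34.5 dB.
Stage 2: below threshold (-34.5 ≤ -26); passes unchanged; output -34.5 dB.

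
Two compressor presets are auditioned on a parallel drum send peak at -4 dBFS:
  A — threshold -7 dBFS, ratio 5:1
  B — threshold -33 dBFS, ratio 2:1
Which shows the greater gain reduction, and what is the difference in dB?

A: GR = 3 − 3/5 = 2.4 dB.
B: GR = 29 − 29/2 = 14.5 dB.
B applies 12.1 dB more gain reduction.

B, by 12.1 dB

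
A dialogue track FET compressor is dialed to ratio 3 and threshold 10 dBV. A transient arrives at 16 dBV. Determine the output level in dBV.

The input is 6 dB above the 10 dBV threshold.
3:1 compression reduces that to 6/3 = 2 dB over.
Output = 10 + 2 = 12 dBV.

12 dBV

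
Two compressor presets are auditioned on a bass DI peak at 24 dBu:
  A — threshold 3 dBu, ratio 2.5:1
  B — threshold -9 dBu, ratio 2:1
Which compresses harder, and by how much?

B, by 3.9 dB

A: overshoot 21 dB → output overshoot 8.4 dB → GR 12.6 dB.
B: overshoot 33 dB → output overshoot 16.5 dB → GR 16.5 dB.
B applies 3.9 dB more gain reduction.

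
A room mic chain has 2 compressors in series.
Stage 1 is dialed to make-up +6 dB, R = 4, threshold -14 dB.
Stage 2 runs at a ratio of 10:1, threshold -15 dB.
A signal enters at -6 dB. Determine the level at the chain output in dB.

Stage 1: 8 dB above -14 dB, reduced 4:1 to 2 dB above → -12 dB; +6 dB make-up → -6 dB.
Stage 2: -6 dB is 9 dB over -15 dB; at 10:1 that becomes 0.9 dB over, giving -14.1 dB.

-14.1 dB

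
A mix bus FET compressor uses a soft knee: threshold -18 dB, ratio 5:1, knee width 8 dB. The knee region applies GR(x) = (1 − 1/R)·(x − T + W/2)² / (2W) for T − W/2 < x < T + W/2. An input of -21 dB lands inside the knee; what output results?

-21.05 dB

x − T + W/2 = -21 − (-18) + 4 = 1.
GR = (1 − 1/5) × 1² / 16 = 0.8 × 1 / 16 = 0.05 dB.
Output = -21 − 0.05 = -21.05 dB.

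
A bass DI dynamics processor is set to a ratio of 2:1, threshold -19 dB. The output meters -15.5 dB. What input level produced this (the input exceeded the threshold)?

-12 dB

That's 3.5 dB above the -19 dB threshold.
Before 2:1 compression the overshoot was 3.5 × 2 = 7 dB, so input = -19 + 7 = -12 dB.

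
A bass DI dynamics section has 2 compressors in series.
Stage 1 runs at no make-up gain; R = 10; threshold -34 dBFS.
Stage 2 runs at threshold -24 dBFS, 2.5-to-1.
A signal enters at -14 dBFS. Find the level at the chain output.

-32 dBFS

Stage 1: -14 dBFS is 20 dB over -34 dBFS; at 10:1 that becomes 2 dB over, giving -32 dBFS.
Stage 2: -32 dBFS ≤ -24 dBFS, so stage 2 doesn't engage; output -32 dBFS.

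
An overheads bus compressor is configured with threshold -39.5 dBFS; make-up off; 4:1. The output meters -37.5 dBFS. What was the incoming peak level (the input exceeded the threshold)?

The compressed level sits -37.5 − (-39.5) = 2 dB over threshold.
Input overshoot = R × output overshoot = 8 dB → input = -39.5 + 8 = -31.5 dBFS.

-31.5 dBFS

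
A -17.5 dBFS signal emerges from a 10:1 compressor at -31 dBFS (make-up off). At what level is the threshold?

Gain reduction = -17.5 − (-31) = 13.5 dB; output overshoot = GR / (R − 1) = 13.5 / 9 = 1.5 dB.
Threshold = output − output overshoot = -31 − 1.5 = -32.5 dBFS.

-32.5 dBFS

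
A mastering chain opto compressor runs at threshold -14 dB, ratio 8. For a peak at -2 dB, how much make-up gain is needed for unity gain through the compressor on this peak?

10.5 dB

Without make-up, output = threshold + overshoot/8 = -14 + 1.5 = -12.5 dB.
Gap to target: 10.5 dB.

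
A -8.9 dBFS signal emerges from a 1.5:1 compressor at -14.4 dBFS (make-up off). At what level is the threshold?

-25.4 dBFS

Let T be the threshold. Output overshoot = (input overshoot)/R, so -14.4 − T = (-8.9 − T)/1.5.
1.5·(-14.4 − T) = -8.9 − T → 0.5·T = -21.6 − (-8.9) = -12.7.
T = -12.7/0.5 = -25.4 dBFS.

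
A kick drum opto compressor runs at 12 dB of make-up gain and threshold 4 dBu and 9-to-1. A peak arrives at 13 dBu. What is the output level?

13 dBu sits 9 dB over threshold.
9:1 compression reduces that to 9/9 = 1 dB over.
That puts the output at 5 dBu; make-up adds 12 dB, giving 17 dBu.

17 dBu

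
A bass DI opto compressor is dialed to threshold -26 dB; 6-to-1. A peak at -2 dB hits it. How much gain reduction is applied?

20 dB

-2 dB exceeds the threshold by 24 dB.
At 6:1, output sits 24/6 = 4 dB above threshold.
Gain reduction = 24 − 4 = 20 dB.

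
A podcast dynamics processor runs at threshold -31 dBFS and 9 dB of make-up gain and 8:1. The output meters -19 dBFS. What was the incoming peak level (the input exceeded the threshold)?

Stripping the +9 dB make-up gives -28 dBFS at the gain stage.
That's 3 dB above the -31 dBFS threshold.
Before 8:1 compression the overshoot was 3 × 8 = 24 dB, so input = -31 + 24 = -7 dBFS.

-7 dBFS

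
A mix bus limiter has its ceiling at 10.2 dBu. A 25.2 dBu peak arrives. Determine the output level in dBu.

At ∞:1, everything above 10.2 dBu is held at the ceiling.

10.2 dBu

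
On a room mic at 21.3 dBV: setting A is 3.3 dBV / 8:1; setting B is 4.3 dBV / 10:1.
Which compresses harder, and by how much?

A: 18 dB over, compressed to 2.25 dB over, so 15.75 dB of GR.
B: 17 dB over, compressed to 1.7 dB over, so 15.3 dB of GR.
A applies 0.45 dB more gain reduction.

A, by 0.45 dB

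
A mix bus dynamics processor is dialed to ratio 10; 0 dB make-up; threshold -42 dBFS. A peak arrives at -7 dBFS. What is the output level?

-38.5 dBFS

-7 dBFS sits 35 dB over threshold.
The 35 dB excess becomes 3.5 dB after 10:1 reduction.
Output = -42 + 3.5 = -38.5 dBFS.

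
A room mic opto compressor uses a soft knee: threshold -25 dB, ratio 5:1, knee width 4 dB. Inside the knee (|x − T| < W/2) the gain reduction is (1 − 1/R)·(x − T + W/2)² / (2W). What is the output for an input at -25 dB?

x − T + W/2 = -25 − (-25) + 2 = 2.
GR = (1 − 1/5) × 2² / 8 = 0.8 × 4 / 8 = 0.4 dB.
Output = -25 − 0.4 = -25.4 dB.

-25.4 dB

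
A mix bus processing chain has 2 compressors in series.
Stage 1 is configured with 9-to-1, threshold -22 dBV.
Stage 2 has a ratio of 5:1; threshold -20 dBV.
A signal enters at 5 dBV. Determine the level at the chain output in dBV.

Stage 1: 5 dBV is 27 dB over -22 dBV; at 9:1 that becomes 3 dB over, giving -19 dBV.
Stage 2: 1 dB above -20 dBV, reduced 5:1 to 0.2 dB above → -19.8 dBV.

-19.8 dBV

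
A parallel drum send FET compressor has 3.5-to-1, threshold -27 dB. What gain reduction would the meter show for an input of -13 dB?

-13 dB exceeds the threshold by 14 dB.
At 3.5:1, output sits 14/3.5 = 4 dB above threshold.
Gain reduction = 14 − 4 = 10 dB.

10 dB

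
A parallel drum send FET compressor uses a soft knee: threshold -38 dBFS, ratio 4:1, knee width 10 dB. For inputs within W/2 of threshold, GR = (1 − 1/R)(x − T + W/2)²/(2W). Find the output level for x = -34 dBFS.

x − T + W/2 = -34 − (-38) + 5 = 9.
GR = (1 − 1/4) × 9² / 20 = 0.75 × 81 / 20 = 3.0375 dB.
Output = -34 − 3.0375 = -37.0375 dBFS.

-37.0375 dBFS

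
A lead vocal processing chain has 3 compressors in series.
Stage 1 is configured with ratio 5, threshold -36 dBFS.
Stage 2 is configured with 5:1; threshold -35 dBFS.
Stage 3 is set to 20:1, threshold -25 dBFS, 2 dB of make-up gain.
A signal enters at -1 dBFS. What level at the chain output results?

Stage 1: 35 dB above -36 dBFS, reduced 5:1 to 7 dB above → -29 dBFS.
Stage 2: overshoot 6 dB → 6/5 = 1.2 dB → -33.8 dBFS.
Stage 3: -33.8 dBFS ≤ -25 dBFS, so stage 3 doesn't engage; make-up brings it to -31.8 dBFS.

-31.8 dBFS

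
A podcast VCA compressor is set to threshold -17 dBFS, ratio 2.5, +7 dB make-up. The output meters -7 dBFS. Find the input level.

Remove make-up: -7 − 7 = -14 dBFS.
The compressed level sits -14 − (-17) = 3 dB over threshold.
Before 2.5:1 compression the overshoot was 3 × 2.5 = 7.5 dB, so input = -17 + 7.5 = -9.5 dBFS.

-9.5 dBFS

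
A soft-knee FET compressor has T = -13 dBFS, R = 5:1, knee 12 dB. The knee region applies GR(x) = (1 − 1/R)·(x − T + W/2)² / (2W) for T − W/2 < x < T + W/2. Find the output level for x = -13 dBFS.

x − T + W/2 = -13 − (-13) + 6 = 6.
GR = (1 − 1/5) × 6² / 24 = 0.8 × 36 / 24 = 1.2 dB.
Output = -13 − 1.2 = -14.2 dBFS.

-14.2 dBFS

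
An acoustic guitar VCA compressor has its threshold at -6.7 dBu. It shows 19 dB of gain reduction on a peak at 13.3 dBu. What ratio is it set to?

20:1

Input overshoot = 13.3 − (-6.7) = 20 dB.
Output overshoot = 20 − 19 = 1 dB.
Ratio = input overshoot / output overshoot = 20 / 1 = 20.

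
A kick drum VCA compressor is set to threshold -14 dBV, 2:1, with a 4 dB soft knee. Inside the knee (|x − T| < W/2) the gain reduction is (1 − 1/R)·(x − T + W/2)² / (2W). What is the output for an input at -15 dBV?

x − T + W/2 = -15 − (-14) + 2 = 1.
GR = (1 − 1/2) × 1² / 8 = 0.5 × 1 / 8 = 0.0625 dB.
Output = -15 − 0.0625 = -15.0625 dBV.

-15.0625 dBV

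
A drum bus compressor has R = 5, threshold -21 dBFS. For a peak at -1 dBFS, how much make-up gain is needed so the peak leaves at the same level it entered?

16 dB

Overshoot 20 dB → 20/5 = 4 dB after compression, so the compressed level is -21 + 4 = -17 dBFS.
Make-up = target − compressed = -1 − (-17) = 16 dB.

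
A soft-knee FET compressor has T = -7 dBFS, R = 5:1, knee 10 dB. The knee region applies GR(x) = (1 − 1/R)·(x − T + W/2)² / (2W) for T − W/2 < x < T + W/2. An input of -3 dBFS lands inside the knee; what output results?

x − T + W/2 = -3 − (-7) + 5 = 9.
GR = (1 − 1/5) × 9² / 20 = 0.8 × 81 / 20 = 3.24 dB.
Output = -3 − 3.24 = -6.24 dBFS.

-6.24 dBFS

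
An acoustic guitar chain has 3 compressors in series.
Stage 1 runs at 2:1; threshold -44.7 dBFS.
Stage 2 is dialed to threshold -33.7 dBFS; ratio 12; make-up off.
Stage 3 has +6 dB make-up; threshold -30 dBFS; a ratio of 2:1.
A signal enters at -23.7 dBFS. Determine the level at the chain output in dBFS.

-28.2 dBFS

Stage 1: -23.7 dBFS is 21 dB over -44.7 dBFS; at 2:1 that becomes 10.5 dB over, giving -34.2 dBFS.
Stage 2: -34.2 dBFS is at or below the -33.7 dBFS threshold — no compression; output -34.2 dBFS.
Stage 3: below threshold (-34.2 ≤ -30); passes unchanged; make-up brings it to -28.2 dBFS.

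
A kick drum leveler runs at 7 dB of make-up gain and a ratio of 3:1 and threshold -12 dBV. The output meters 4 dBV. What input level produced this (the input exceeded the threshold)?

15 dBV

Remove make-up: 4 − 7 = -3 dBV.
That's 9 dB above the -12 dBV threshold.
Undo the ratio: input overshoot = 9 × 3 = 27 dB, giving input = 15 dBV.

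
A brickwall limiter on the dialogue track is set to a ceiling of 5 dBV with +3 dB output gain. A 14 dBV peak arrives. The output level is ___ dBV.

The limiter clamps the peak to its 5 dBV ceiling.
Output gain then adds 3 dB: 5 + 3 = 8 dBV.

8 dBV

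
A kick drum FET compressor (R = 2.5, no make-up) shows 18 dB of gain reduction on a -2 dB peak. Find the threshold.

Input is 30 dB above T (since output overshoot × R = input overshoot: (-20 − T)·2.5 = -2 − T gives T = -32 dB).
Check: -32 + (-2 − (-32))/2.5 = -32 + 12 = -20 dB. ✓

-32 dB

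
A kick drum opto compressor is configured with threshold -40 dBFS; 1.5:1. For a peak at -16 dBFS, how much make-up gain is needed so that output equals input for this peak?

Overshoot 24 dB → 24/1.5 = 16 dB after compression, so the compressed level is -40 + 16 = -24 dBFS.
Make-up = target − compressed = -16 − (-24) = 8 dB.

8 dB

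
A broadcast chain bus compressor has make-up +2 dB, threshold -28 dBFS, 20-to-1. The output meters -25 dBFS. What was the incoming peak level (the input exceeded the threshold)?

-8 dBFS

Remove make-up: -25 − 2 = -27 dBFS.
Post-compression overshoot = -27 − (-28) = 1 dB.
Input overshoot = R × output overshoot = 20 dB → input = -28 + 20 = -8 dBFS.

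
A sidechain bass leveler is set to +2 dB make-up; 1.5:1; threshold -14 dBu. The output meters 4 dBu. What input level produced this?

Remove make-up: 4 − 2 = 2 dBu.
That's 16 dB above the -14 dBu threshold.
Input overshoot = R × output overshoot = 24 dB → input = -14 + 24 = 10 dBu.

10 dBu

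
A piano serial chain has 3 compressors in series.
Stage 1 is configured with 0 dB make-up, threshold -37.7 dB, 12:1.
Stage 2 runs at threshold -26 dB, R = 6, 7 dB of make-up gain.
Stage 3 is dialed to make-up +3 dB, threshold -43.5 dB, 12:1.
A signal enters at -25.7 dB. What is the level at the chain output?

-39.35 dB

Stage 1: overshoot 12 dB → 12/12 = 1 dB → -36.7 dB.
Stage 2: below threshold (-36.7 ≤ -26); passes unchanged; make-up brings it to -29.7 dB.
Stage 3: 13.8 dB above -43.5 dB, reduced 12:1 to 1.15 dB above → -42.35 dB; +3 dB make-up → -39.35 dB.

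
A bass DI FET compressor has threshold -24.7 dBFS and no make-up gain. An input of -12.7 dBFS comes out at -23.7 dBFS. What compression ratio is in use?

12:1

Input overshoot = -12.7 − (-24.7) = 12 dB; output overshoot = -23.7 − (-24.7) = 1 dB.
Ratio = 12 / 1 = 12.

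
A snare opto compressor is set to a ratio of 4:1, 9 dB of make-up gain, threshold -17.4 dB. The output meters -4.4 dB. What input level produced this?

Remove make-up: -4.4 − 9 = -13.4 dB.
That's 4 dB above the -17.4 dB threshold.
Undo the ratio: input overshoot = 4 × 4 = 16 dB, giving input = -1.4 dB.

-1.4 dB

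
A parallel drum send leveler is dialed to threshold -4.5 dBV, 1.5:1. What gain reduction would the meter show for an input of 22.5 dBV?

9 dB

22.5 dBV exceeds the threshold by 27 dB.
A 1.5:1 ratio leaves 18 dB of that excess.
Gain reduction = 27 − 18 = 9 dB.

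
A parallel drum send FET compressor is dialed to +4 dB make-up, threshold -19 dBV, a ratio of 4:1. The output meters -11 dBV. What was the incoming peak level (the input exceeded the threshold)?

Before make-up, the level was -11 − 4 = -15 dBV.
That's 4 dB above the -19 dBV threshold.
Input overshoot = R × output overshoot = 16 dB → input = -19 + 16 = -3 dBV.

-3 dBV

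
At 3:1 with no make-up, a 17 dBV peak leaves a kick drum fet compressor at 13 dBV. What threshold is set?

Input is 6 dB above T (since output overshoot × R = input overshoot: (13 − T)·3 = 17 − T gives T = 11 dBV).
Check: 11 + (17 − 11)/3 = 11 + 2 = 13 dBV. ✓

11 dBV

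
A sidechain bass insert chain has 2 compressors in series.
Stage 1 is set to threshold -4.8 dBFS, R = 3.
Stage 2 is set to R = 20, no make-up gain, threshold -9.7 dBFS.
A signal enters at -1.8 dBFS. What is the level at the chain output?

Stage 1: -1.8 dBFS is 3 dB over -4.8 dBFS; at 3:1 that becomes 1 dB over, giving -3.8 dBFS.
Stage 2: -3.8 dBFS is 5.9 dB over -9.7 dBFS; at 20:1 that becomes 0.295 dB over, giving -9.405 dBFS.

-9.405 dBFS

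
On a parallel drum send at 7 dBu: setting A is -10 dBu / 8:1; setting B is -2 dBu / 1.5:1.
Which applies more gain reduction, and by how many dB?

A, by 11.875 dB

A: overshoot 17 dB → output overshoot 2.125 dB → GR 14.875 dB.
B: overshoot 9 dB → output overshoot 6 dB → GR 3 dB.
A reduces 11.875 dB more.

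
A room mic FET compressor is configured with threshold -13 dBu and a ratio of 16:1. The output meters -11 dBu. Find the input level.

Post-compression overshoot = -11 − (-13) = 2 dB.
Undo the ratio: input overshoot = 2 × 16 = 32 dB, giving input = 19 dBu.

19 dBu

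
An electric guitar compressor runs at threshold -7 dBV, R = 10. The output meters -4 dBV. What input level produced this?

23 dBV

Post-compression overshoot = -4 − (-7) = 3 dB.
Before 10:1 compression the overshoot was 3 × 10 = 30 dB, so input = -7 + 30 = 23 dBV.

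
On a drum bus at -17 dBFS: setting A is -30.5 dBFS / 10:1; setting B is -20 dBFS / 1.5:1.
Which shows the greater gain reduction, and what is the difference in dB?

A, by 11.15 dB

A: GR = 13.5 − 13.5/10 = 12.15 dB.
B: GR = 3 − 3/1.5 = 1 dB.
Difference: 11.15 dB in favour of A.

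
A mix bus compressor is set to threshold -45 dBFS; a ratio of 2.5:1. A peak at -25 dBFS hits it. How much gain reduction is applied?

12 dB

-25 dBFS exceeds the threshold by 20 dB.
A 2.5:1 ratio leaves 8 dB of that excess.
GR = overshoot in − overshoot out = 20 − 8 = 12 dB.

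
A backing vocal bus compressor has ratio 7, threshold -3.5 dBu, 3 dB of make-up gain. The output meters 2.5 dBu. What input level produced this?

Before make-up, the level was 2.5 − 3 = -0.5 dBu.
That's 3 dB above the -3.5 dBu threshold.
Undo the ratio: input overshoot = 3 × 7 = 21 dB, giving input = 17.5 dBu.

17.5 dBu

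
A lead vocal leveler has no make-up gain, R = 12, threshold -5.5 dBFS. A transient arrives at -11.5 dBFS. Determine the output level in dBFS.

-11.5 dBFS is 6 dB below the -5.5 dBFS threshold, so no gain reduction is applied.
Output = input = -11.5 dBFS.

-11.5 dBFS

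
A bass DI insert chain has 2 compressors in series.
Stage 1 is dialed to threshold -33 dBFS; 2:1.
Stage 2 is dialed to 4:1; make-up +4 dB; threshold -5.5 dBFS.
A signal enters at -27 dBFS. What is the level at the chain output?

-26 dBFS

Stage 1: -27 dBFS is 6 dB over -33 dBFS; at 2:1 that becomes 3 dB over, giving -30 dBFS.
Stage 2: -30 dBFS is at or below the -5.5 dBFS threshold — no compression; make-up brings it to -26 dBFS.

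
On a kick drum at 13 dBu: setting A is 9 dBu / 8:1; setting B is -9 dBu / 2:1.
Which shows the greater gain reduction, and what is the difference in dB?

A: GR = 4 − 4/8 = 3.5 dB.
B: GR = 22 − 22/2 = 11 dB.
Difference: 7.5 dB in favour of B.

B, by 7.5 dB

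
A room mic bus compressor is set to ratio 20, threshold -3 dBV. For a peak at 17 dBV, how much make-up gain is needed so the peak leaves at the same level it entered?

19 dB

Overshoot 20 dB → 20/20 = 1 dB after compression, so the compressed level is -3 + 1 = -2 dBV.
Make-up = target − compressed = 17 − (-2) = 19 dB.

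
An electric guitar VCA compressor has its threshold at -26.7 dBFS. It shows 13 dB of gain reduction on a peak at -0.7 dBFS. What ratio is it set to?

2:1

Input overshoot = -0.7 − (-26.7) = 26 dB.
Output overshoot = 26 − 13 = 13 dB.
Ratio = input overshoot / output overshoot = 26 / 13 = 2.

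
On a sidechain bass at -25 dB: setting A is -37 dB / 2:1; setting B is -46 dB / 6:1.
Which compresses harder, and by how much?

A: 12 dB over, compressed to 6 dB over, so 6 dB of GR.
B: 21 dB over, compressed to 3.5 dB over, so 17.5 dB of GR.
Difference: 11.5 dB in favour of B.

B, by 11.5 dB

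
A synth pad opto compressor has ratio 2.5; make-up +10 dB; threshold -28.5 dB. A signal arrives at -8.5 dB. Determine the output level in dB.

The input is 20 dB above the -28.5 dB threshold.
The 20 dB excess becomes 8 dB after 2.5:1 reduction.
Output = -28.5 + 8 = -20.5 dB; make-up adds 10 dB, giving -10.5 dB.

-10.5 dB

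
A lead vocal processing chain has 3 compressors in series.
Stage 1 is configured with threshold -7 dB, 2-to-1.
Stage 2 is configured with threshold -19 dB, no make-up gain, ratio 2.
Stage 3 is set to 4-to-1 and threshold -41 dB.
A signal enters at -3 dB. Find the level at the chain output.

Stage 1: 4 dB above -7 dB, reduced 2:1 to 2 dB above → -5 dB.
Stage 2: 14 dB above -19 dB, reduced 2:1 to 7 dB above → -12 dB.
Stage 3: -12 dB is 29 dB over -41 dB; at 4:1 that becomes 7.25 dB over, giving -33.75 dB.

-33.75 dB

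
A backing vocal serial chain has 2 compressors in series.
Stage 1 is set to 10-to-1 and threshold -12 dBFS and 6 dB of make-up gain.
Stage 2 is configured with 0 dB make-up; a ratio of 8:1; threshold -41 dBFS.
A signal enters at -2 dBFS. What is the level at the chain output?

Stage 1: -2 dBFS is 10 dB over -12 dBFS; at 10:1 that becomes 1 dB over, giving -11 dBFS; +6 dB make-up → -5 dBFS.
Stage 2: overshoot 36 dB → 36/8 = 4.5 dB → -36.5 dBFS.

-36.5 dBFS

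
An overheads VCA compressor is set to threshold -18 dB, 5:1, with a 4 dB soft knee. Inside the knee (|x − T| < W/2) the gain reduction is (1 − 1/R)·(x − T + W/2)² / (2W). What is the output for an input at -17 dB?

-17.9 dB

x − T + W/2 = -17 − (-18) + 2 = 3.
GR = (1 − 1/5) × 3² / 8 = 0.8 × 9 / 8 = 0.9 dB.
Output = -17 − 0.9 = -17.9 dB.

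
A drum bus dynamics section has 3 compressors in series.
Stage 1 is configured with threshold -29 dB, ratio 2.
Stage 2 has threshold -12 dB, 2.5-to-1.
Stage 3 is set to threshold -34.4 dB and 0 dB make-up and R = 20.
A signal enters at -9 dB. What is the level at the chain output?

Stage 1: overshoot 20 dB → 20/2 = 10 dB → -19 dB.
Stage 2: -19 dB ≤ -12 dB, so stage 2 doesn't engage; output -19 dB.
Stage 3: 15.4 dB above -34.4 dB, reduced 20:1 to 0.77 dB above → -33.63 dB.

-33.63 dB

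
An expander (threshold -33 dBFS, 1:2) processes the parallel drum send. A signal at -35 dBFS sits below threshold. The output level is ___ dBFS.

-37 dBFS

Below threshold, a 1:2 expander applies gain = (2−1)×(T − x) of attenuation.
(2−1) × 2 = 2 dB, so output = -35 − 2 = -37 dBFS.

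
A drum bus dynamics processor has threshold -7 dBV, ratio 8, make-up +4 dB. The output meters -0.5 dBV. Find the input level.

Stripping the +4 dB make-up gives -4.5 dBV at the gain stage.
Post-compression overshoot = -4.5 − (-7) = 2.5 dB.
Before 8:1 compression the overshoot was 2.5 × 8 = 20 dB, so input = -7 + 20 = 13 dBV.

13 dBV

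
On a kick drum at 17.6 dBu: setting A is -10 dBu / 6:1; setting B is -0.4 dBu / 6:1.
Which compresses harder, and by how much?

A, by 8 dB

A: GR = 27.6 − 27.6/6 = 23 dB.
B: GR = 18 − 18/6 = 15 dB.
A applies 8 dB more gain reduction.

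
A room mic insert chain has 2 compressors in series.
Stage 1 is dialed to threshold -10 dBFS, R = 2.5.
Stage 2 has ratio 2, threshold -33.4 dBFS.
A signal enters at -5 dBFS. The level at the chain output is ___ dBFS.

-20.7 dBFS

Stage 1: -5 dBFS is 5 dB over -10 dBFS; at 2.5:1 that becomes 2 dB over, giving -8 dBFS.
Stage 2: 25.4 dB above -33.4 dBFS, reduced 2:1 to 12.7 dB above → -20.7 dBFS.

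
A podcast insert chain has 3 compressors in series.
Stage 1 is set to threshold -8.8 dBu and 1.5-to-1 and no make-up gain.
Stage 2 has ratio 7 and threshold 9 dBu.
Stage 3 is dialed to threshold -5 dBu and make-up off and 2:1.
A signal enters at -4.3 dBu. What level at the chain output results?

-5.8 dBu

Stage 1: -4.3 dBu is 4.5 dB over -8.8 dBu; at 1.5:1 that becomes 3 dB over, giving -5.8 dBu.
Stage 2: -5.8 dBu ≤ 9 dBu, so stage 2 doesn't engage; output -5.8 dBu.
Stage 3: below threshold (-5.8 ≤ -5); passes unchanged; output -5.8 dBu.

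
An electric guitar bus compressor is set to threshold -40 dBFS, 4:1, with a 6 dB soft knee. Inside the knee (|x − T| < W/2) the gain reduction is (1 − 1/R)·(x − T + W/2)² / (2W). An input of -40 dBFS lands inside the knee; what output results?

-40.5625 dBFS

x − T + W/2 = -40 − (-40) + 3 = 3.
GR = (1 − 1/4) × 3² / 12 = 0.75 × 9 / 12 = 0.5625 dB.
Output = -40 − 0.5625 = -40.5625 dBFS.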